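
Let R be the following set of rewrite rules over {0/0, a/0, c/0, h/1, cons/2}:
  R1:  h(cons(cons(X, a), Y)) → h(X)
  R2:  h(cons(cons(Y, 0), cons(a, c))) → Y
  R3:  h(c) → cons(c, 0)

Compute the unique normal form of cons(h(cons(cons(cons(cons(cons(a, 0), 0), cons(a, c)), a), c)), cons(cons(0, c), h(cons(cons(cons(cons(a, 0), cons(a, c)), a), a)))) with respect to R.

1. cons(h(cons(cons(cons(cons(cons(a, 0), 0), cons(a, c)), a), c)), cons(cons(0, c), h(cons(cons(cons(cons(a, 0), cons(a, c)), a), a))))  →  cons(h(cons(cons(cons(a, 0), 0), cons(a, c))), cons(cons(0, c), h(cons(cons(cons(cons(a, 0), cons(a, c)), a), a))))   [R1 at 1]
2. cons(h(cons(cons(cons(a, 0), 0), cons(a, c))), cons(cons(0, c), h(cons(cons(cons(cons(a, 0), cons(a, c)), a), a))))  →  cons(cons(a, 0), cons(cons(0, c), h(cons(cons(cons(cons(a, 0), cons(a, c)), a), a))))   [R2 at 1]
3. cons(cons(a, 0), cons(cons(0, c), h(cons(cons(cons(cons(a, 0), cons(a, c)), a), a))))  →  cons(cons(a, 0), cons(cons(0, c), h(cons(cons(a, 0), cons(a, c)))))   [R1 at 2.2]
4. cons(cons(a, 0), cons(cons(0, c), h(cons(cons(a, 0), cons(a, c)))))  →  cons(cons(a, 0), cons(cons(0, c), a))   [R2 at 2.2]

cons(cons(a, 0), cons(cons(0, c), a))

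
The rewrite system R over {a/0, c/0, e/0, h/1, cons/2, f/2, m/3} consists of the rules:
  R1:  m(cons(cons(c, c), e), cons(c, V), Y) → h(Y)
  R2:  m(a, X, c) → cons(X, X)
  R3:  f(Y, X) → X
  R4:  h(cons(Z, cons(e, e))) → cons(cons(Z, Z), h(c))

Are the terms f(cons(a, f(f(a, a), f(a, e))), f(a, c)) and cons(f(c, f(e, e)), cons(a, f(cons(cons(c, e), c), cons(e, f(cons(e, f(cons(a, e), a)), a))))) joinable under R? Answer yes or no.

no — NF(t₁) = c, NF(t₂) = cons(e, cons(a, cons(e, a)))

Reduce t₁ = f(cons(a, f(f(a, a), f(a, e))), f(a, c)):
1. f(cons(a, f(f(a, a), f(a, e))), f(a, c))  →  f(a, c)   [R3 at ε]
2. f(a, c)  →  c   [R3 at ε]

Reduce t₂ = cons(f(c, f(e, e)), cons(a, f(cons(cons(c, e), c), cons(e, f(cons(e, f(cons(a, e), a)), a))))):
1. cons(f(c, f(e, e)), cons(a, f(cons(cons(c, e), c), cons(e, f(cons(e, f(cons(a, e), a)), a)))))  →  cons(f(e, e), cons(a, f(cons(cons(c, e), c), cons(e, f(cons(e, f(cons(a, e), a)), a)))))   [R3 at 1]
2. cons(f(e, e), cons(a, f(cons(cons(c, e), c), cons(e, f(cons(e, f(cons(a, e), a)), a)))))  →  cons(e, cons(a, f(cons(cons(c, e), c), cons(e, f(cons(e, f(cons(a, e), a)), a)))))   [R3 at 1]
3. cons(e, cons(a, f(cons(cons(c, e), c), cons(e, f(cons(e, f(cons(a, e), a)), a)))))  →  cons(e, cons(a, cons(e, f(cons(e, f(cons(a, e), a)), a))))   [R3 at 2.2]
4. cons(e, cons(a, cons(e, f(cons(e, f(cons(a, e), a)), a))))  →  cons(e, cons(a, cons(e, a)))   [R3 at 2.2.2]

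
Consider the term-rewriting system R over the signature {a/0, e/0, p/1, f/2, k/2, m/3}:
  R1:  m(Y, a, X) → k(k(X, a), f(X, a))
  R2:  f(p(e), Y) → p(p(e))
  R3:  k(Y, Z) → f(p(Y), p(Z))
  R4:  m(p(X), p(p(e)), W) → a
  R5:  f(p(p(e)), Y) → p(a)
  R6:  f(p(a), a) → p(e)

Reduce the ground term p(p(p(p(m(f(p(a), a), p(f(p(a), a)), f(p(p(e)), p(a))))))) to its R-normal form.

1. p(p(p(p(m(f(p(a), a), p(f(p(a), a)), f(p(p(e)), p(a)))))))  →  p(p(p(p(m(p(e), p(f(p(a), a)), f(p(p(e)), p(a)))))))   [R6 at 1.1.1.1.1]
2. p(p(p(p(m(p(e), p(f(p(a), a)), f(p(p(e)), p(a)))))))  →  p(p(p(p(m(p(e), p(p(e)), f(p(p(e)), p(a)))))))   [R6 at 1.1.1.1.2.1]
3. p(p(p(p(m(p(e), p(p(e)), f(p(p(e)), p(a)))))))  →  p(p(p(p(a))))   [R4 at 1.1.1.1]

p(p(p(p(a))))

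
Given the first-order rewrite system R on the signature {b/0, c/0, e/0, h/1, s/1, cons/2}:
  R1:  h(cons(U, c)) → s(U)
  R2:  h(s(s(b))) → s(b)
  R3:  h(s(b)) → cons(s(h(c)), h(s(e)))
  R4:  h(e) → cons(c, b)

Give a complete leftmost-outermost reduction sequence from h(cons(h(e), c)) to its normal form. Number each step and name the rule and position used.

s(cons(c, b))

1. h(cons(h(e), c))  →  s(h(e))   [R1 at ε]
2. s(h(e))  →  s(cons(c, b))   [R4 at 1]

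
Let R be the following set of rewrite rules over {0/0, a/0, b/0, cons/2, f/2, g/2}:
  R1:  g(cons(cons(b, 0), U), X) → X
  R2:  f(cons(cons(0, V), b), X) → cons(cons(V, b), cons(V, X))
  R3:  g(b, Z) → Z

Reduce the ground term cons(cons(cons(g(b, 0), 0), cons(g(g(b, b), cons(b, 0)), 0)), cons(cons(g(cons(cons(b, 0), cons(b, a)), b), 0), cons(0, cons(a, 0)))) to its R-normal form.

1. cons(cons(cons(g(b, 0), 0), cons(g(g(b, b), cons(b, 0)), 0)), cons(cons(g(cons(cons(b, 0), cons(b, a)), b), 0), cons(0, cons(a, 0))))  →  cons(cons(cons(0, 0), cons(g(g(b, b), cons(b, 0)), 0)), cons(cons(g(cons(cons(b, 0), cons(b, a)), b), 0), cons(0, cons(a, 0))))   [R3 at 1.1.1]
2. cons(cons(cons(0, 0), cons(g(g(b, b), cons(b, 0)), 0)), cons(cons(g(cons(cons(b, 0), cons(b, a)), b), 0), cons(0, cons(a, 0))))  →  cons(cons(cons(0, 0), cons(g(b, cons(b, 0)), 0)), cons(cons(g(cons(cons(b, 0), cons(b, a)), b), 0), cons(0, cons(a, 0))))   [R3 at 1.2.1.1]
3. cons(cons(cons(0, 0), cons(g(b, cons(b, 0)), 0)), cons(cons(g(cons(cons(b, 0), cons(b, a)), b), 0), cons(0, cons(a, 0))))  →  cons(cons(cons(0, 0), cons(cons(b, 0), 0)), cons(cons(g(cons(cons(b, 0), cons(b, a)), b), 0), cons(0, cons(a, 0))))   [R3 at 1.2.1]
4. cons(cons(cons(0, 0), cons(cons(b, 0), 0)), cons(cons(g(cons(cons(b, 0), cons(b, a)), b), 0), cons(0, cons(a, 0))))  →  cons(cons(cons(0, 0), cons(cons(b, 0), 0)), cons(cons(b, 0), cons(0, cons(a, 0))))   [R1 at 2.1.1]

cons(cons(cons(0, 0), cons(cons(b, 0), 0)), cons(cons(b, 0), cons(0, cons(a, 0))))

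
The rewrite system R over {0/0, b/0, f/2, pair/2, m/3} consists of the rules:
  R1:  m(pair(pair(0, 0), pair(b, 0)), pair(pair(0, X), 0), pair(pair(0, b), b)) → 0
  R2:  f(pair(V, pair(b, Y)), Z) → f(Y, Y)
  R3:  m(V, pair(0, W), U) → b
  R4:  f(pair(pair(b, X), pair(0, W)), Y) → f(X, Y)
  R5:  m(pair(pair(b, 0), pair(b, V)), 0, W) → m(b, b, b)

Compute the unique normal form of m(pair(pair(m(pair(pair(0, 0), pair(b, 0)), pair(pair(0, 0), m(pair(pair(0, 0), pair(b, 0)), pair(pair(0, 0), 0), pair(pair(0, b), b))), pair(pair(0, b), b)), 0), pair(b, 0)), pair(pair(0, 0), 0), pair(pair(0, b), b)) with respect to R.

0

1. m(pair(pair(m(pair(pair(0, 0), pair(b, 0)), pair(pair(0, 0), m(pair(pair(0, 0), pair(b, 0)), pair(pair(0, 0), 0), pair(pair(0, b), b))), pair(pair(0, b), b)), 0), pair(b, 0)), pair(pair(0, 0), 0), pair(pair(0, b), b))  →  m(pair(pair(m(pair(pair(0, 0), pair(b, 0)), pair(pair(0, 0), 0), pair(pair(0, b), b)), 0), pair(b, 0)), pair(pair(0, 0), 0), pair(pair(0, b), b))   [R1 at 1.1.1.2.2]
2. m(pair(pair(m(pair(pair(0, 0), pair(b, 0)), pair(pair(0, 0), 0), pair(pair(0, b), b)), 0), pair(b, 0)), pair(pair(0, 0), 0), pair(pair(0, b), b))  →  m(pair(pair(0, 0), pair(b, 0)), pair(pair(0, 0), 0), pair(pair(0, b), b))   [R1 at 1.1.1]
3. m(pair(pair(0, 0), pair(b, 0)), pair(pair(0, 0), 0), pair(pair(0, b), b))  →  0   [R1 at ε]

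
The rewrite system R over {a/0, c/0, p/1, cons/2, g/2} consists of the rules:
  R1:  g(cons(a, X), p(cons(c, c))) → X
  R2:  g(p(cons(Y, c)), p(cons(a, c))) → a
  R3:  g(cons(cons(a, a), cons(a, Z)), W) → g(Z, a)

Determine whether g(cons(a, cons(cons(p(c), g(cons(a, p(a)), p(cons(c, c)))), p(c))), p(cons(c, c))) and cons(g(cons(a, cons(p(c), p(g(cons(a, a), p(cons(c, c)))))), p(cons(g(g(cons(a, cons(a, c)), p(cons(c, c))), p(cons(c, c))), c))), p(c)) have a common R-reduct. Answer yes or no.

yes — NF(t₁) = cons(cons(p(c), p(a)), p(c)), NF(t₂) = cons(cons(p(c), p(a)), p(c))

Reduce t₁ = g(cons(a, cons(cons(p(c), g(cons(a, p(a)), p(cons(c, c)))), p(c))), p(cons(c, c))):
1. g(cons(a, cons(cons(p(c), g(cons(a, p(a)), p(cons(c, c)))), p(c))), p(cons(c, c)))  →  cons(cons(p(c), g(cons(a, p(a)), p(cons(c, c)))), p(c))   [R1 at ε]
2. cons(cons(p(c), g(cons(a, p(a)), p(cons(c, c)))), p(c))  →  cons(cons(p(c), p(a)), p(c))   [R1 at 1.2]

Reduce t₂ = cons(g(cons(a, cons(p(c), p(g(cons(a, a), p(cons(c, c)))))), p(cons(g(g(cons(a, cons(a, c)), p(cons(c, c))), p(cons(c, c))), c))), p(c)):
1. cons(g(cons(a, cons(p(c), p(g(cons(a, a), p(cons(c, c)))))), p(cons(g(g(cons(a, cons(a, c)), p(cons(c, c))), p(cons(c, c))), c))), p(c))  →  cons(g(cons(a, cons(p(c), p(a))), p(cons(g(g(cons(a, cons(a, c)), p(cons(c, c))), p(cons(c, c))), c))), p(c))   [R1 at 1.1.2.2.1]
2. cons(g(cons(a, cons(p(c), p(a))), p(cons(g(g(cons(a, cons(a, c)), p(cons(c, c))), p(cons(c, c))), c))), p(c))  →  cons(g(cons(a, cons(p(c), p(a))), p(cons(g(cons(a, c), p(cons(c, c))), c))), p(c))   [R1 at 1.2.1.1.1]
3. cons(g(cons(a, cons(p(c), p(a))), p(cons(g(cons(a, c), p(cons(c, c))), c))), p(c))  →  cons(g(cons(a, cons(p(c), p(a))), p(cons(c, c))), p(c))   [R1 at 1.2.1.1]
4. cons(g(cons(a, cons(p(c), p(a))), p(cons(c, c))), p(c))  →  cons(cons(p(c), p(a)), p(c))   [R1 at 1]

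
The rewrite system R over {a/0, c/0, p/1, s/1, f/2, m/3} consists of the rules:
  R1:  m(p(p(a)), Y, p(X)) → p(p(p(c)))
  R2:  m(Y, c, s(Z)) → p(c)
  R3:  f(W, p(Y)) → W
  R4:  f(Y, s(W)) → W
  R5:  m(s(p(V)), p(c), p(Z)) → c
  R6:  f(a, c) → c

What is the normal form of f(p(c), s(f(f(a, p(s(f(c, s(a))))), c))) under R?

1. f(p(c), s(f(f(a, p(s(f(c, s(a))))), c)))  →  f(f(a, p(s(f(c, s(a))))), c)   [R4 at ε]
2. f(f(a, p(s(f(c, s(a))))), c)  →  f(a, c)   [R3 at 1]
3. f(a, c)  →  c   [R6 at ε]

c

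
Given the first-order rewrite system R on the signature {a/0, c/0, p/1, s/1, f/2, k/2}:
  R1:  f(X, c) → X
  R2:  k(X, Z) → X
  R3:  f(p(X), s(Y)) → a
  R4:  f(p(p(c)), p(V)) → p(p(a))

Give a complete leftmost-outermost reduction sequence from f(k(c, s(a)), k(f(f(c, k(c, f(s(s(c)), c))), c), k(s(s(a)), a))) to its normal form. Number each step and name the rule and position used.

c

1. f(k(c, s(a)), k(f(f(c, k(c, f(s(s(c)), c))), c), k(s(s(a)), a)))  →  f(c, k(f(f(c, k(c, f(s(s(c)), c))), c), k(s(s(a)), a)))   [R2 at 1]
2. f(c, k(f(f(c, k(c, f(s(s(c)), c))), c), k(s(s(a)), a)))  →  f(c, f(f(c, k(c, f(s(s(c)), c))), c))   [R2 at 2]
3. f(c, f(f(c, k(c, f(s(s(c)), c))), c))  →  f(c, f(c, k(c, f(s(s(c)), c))))   [R1 at 2]
4. f(c, f(c, k(c, f(s(s(c)), c))))  →  f(c, f(c, c))   [R2 at 2.2]
5. f(c, f(c, c))  →  f(c, c)   [R1 at 2]
6. f(c, c)  →  c   [R1 at ε]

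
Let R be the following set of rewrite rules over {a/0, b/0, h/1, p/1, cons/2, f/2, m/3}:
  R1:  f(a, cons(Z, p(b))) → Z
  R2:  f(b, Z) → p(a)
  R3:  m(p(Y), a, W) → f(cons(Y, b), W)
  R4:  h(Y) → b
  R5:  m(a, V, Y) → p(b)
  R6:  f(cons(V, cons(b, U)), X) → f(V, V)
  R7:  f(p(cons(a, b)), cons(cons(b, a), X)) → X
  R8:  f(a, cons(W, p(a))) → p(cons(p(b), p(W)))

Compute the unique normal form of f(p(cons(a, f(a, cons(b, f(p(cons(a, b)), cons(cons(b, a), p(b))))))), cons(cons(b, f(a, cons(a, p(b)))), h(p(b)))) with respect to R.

1. f(p(cons(a, f(a, cons(b, f(p(cons(a, b)), cons(cons(b, a), p(b))))))), cons(cons(b, f(a, cons(a, p(b)))), h(p(b))))  →  f(p(cons(a, f(a, cons(b, p(b))))), cons(cons(b, f(a, cons(a, p(b)))), h(p(b))))   [R7 at 1.1.2.2.2]
2. f(p(cons(a, f(a, cons(b, p(b))))), cons(cons(b, f(a, cons(a, p(b)))), h(p(b))))  →  f(p(cons(a, b)), cons(cons(b, f(a, cons(a, p(b)))), h(p(b))))   [R1 at 1.1.2]
3. f(p(cons(a, b)), cons(cons(b, f(a, cons(a, p(b)))), h(p(b))))  →  f(p(cons(a, b)), cons(cons(b, a), h(p(b))))   [R1 at 2.1.2]
4. f(p(cons(a, b)), cons(cons(b, a), h(p(b))))  →  h(p(b))   [R7 at ε]
5. h(p(b))  →  b   [R4 at ε]

b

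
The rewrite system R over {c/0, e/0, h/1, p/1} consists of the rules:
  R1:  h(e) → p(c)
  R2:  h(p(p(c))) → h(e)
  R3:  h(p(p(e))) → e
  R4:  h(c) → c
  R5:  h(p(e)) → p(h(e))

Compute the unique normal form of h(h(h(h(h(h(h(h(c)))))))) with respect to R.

1. h(h(h(h(h(h(h(h(c))))))))  →  h(h(h(h(h(h(h(c)))))))   [R4 at 1.1.1.1.1.1.1]
2. h(h(h(h(h(h(h(c)))))))  →  h(h(h(h(h(h(c))))))   [R4 at 1.1.1.1.1.1]
3. h(h(h(h(h(h(c))))))  →  h(h(h(h(h(c)))))   [R4 at 1.1.1.1.1]
4. h(h(h(h(h(c)))))  →  h(h(h(h(c))))   [R4 at 1.1.1.1]
5. h(h(h(h(c))))  →  h(h(h(c)))   [R4 at 1.1.1]
6. h(h(h(c)))  →  h(h(c))   [R4 at 1.1]
7. h(h(c))  →  h(c)   [R4 at 1]
8. h(c)  →  c   [R4 at ε]

c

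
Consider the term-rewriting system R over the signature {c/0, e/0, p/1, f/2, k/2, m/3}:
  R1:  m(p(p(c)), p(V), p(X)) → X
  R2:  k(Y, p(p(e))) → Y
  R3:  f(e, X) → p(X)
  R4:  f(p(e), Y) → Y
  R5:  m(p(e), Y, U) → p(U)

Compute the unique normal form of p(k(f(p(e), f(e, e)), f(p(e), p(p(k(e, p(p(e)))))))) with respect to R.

p(p(e))

1. p(k(f(p(e), f(e, e)), f(p(e), p(p(k(e, p(p(e))))))))  →  p(k(f(e, e), f(p(e), p(p(k(e, p(p(e))))))))   [R4 at 1.1]
2. p(k(f(e, e), f(p(e), p(p(k(e, p(p(e))))))))  →  p(k(p(e), f(p(e), p(p(k(e, p(p(e))))))))   [R3 at 1.1]
3. p(k(p(e), f(p(e), p(p(k(e, p(p(e))))))))  →  p(k(p(e), p(p(k(e, p(p(e)))))))   [R4 at 1.2]
4. p(k(p(e), p(p(k(e, p(p(e)))))))  →  p(k(p(e), p(p(e))))   [R2 at 1.2.1.1]
5. p(k(p(e), p(p(e))))  →  p(p(e))   [R2 at 1]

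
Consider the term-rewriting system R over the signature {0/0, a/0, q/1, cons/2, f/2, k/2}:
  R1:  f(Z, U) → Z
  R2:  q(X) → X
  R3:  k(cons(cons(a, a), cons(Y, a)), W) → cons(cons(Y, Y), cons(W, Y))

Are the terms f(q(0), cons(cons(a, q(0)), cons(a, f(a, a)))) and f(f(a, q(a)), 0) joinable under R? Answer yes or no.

no — NF(t₁) = 0, NF(t₂) = a

Reduce t₁ = f(q(0), cons(cons(a, q(0)), cons(a, f(a, a)))):
1. f(q(0), cons(cons(a, q(0)), cons(a, f(a, a))))  →  q(0)   [R1 at ε]
2. q(0)  →  0   [R2 at ε]

Reduce t₂ = f(f(a, q(a)), 0):
1. f(f(a, q(a)), 0)  →  f(a, q(a))   [R1 at ε]
2. f(a, q(a))  →  a   [R1 at ε]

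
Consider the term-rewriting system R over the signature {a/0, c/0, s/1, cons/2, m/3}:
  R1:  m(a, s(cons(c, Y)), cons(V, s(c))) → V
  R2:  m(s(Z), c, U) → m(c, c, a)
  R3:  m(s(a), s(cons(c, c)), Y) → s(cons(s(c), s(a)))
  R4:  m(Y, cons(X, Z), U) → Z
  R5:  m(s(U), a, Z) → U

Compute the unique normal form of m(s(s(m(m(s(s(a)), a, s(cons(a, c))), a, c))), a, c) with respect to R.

s(a)

1. m(s(s(m(m(s(s(a)), a, s(cons(a, c))), a, c))), a, c)  →  s(m(m(s(s(a)), a, s(cons(a, c))), a, c))   [R5 at ε]
2. s(m(m(s(s(a)), a, s(cons(a, c))), a, c))  →  s(m(s(a), a, c))   [R5 at 1.1]
3. s(m(s(a), a, c))  →  s(a)   [R5 at 1]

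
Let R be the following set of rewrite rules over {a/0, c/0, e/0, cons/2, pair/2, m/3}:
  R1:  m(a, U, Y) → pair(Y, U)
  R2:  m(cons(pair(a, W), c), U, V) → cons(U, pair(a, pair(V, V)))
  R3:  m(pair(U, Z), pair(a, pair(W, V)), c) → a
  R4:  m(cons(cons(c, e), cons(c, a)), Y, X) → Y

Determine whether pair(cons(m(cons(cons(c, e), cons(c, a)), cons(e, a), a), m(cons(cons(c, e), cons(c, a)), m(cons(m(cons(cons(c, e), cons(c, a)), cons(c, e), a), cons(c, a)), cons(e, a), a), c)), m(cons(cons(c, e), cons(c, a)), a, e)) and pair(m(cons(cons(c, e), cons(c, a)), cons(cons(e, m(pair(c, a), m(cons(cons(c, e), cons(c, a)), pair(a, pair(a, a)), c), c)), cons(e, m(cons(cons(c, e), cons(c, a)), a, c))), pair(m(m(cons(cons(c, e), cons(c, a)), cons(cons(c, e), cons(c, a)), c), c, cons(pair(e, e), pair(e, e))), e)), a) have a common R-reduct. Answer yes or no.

yes — NF(t₁) = pair(cons(cons(e, a), cons(e, a)), a), NF(t₂) = pair(cons(cons(e, a), cons(e, a)), a)

Reduce t₁ = pair(cons(m(cons(cons(c, e), cons(c, a)), cons(e, a), a), m(cons(cons(c, e), cons(c, a)), m(cons(m(cons(cons(c, e), cons(c, a)), cons(c, e), a), cons(c, a)), cons(e, a), a), c)), m(cons(cons(c, e), cons(c, a)), a, e)):
1. pair(cons(m(cons(cons(c, e), cons(c, a)), cons(e, a), a), m(cons(cons(c, e), cons(c, a)), m(cons(m(cons(cons(c, e), cons(c, a)), cons(c, e), a), cons(c, a)), cons(e, a), a), c)), m(cons(cons(c, e), cons(c, a)), a, e))  →  pair(cons(cons(e, a), m(cons(cons(c, e), cons(c, a)), m(cons(m(cons(cons(c, e), cons(c, a)), cons(c, e), a), cons(c, a)), cons(e, a), a), c)), m(cons(cons(c, e), cons(c, a)), a, e))   [R4 at 1.1]
2. pair(cons(cons(e, a), m(cons(cons(c, e), cons(c, a)), m(cons(m(cons(cons(c, e), cons(c, a)), cons(c, e), a), cons(c, a)), cons(e, a), a), c)), m(cons(cons(c, e), cons(c, a)), a, e))  →  pair(cons(cons(e, a), m(cons(m(cons(cons(c, e), cons(c, a)), cons(c, e), a), cons(c, a)), cons(e, a), a)), m(cons(cons(c, e), cons(c, a)), a, e))   [R4 at 1.2]
3. pair(cons(cons(e, a), m(cons(m(cons(cons(c, e), cons(c, a)), cons(c, e), a), cons(c, a)), cons(e, a), a)), m(cons(cons(c, e), cons(c, a)), a, e))  →  pair(cons(cons(e, a), m(cons(cons(c, e), cons(c, a)), cons(e, a), a)), m(cons(cons(c, e), cons(c, a)), a, e))   [R4 at 1.2.1.1]
4. pair(cons(cons(e, a), m(cons(cons(c, e), cons(c, a)), cons(e, a), a)), m(cons(cons(c, e), cons(c, a)), a, e))  →  pair(cons(cons(e, a), cons(e, a)), m(cons(cons(c, e), cons(c, a)), a, e))   [R4 at 1.2]
5. pair(cons(cons(e, a), cons(e, a)), m(cons(cons(c, e), cons(c, a)), a, e))  →  pair(cons(cons(e, a), cons(e, a)), a)   [R4 at 2]

Reduce t₂ = pair(m(cons(cons(c, e), cons(c, a)), cons(cons(e, m(pair(c, a), m(cons(cons(c, e), cons(c, a)), pair(a, pair(a, a)), c), c)), cons(e, m(cons(cons(c, e), cons(c, a)), a, c))), pair(m(m(cons(cons(c, e), cons(c, a)), cons(cons(c, e), cons(c, a)), c), c, cons(pair(e, e), pair(e, e))), e)), a):
1. pair(m(cons(cons(c, e), cons(c, a)), cons(cons(e, m(pair(c, a), m(cons(cons(c, e), cons(c, a)), pair(a, pair(a, a)), c), c)), cons(e, m(cons(cons(c, e), cons(c, a)), a, c))), pair(m(m(cons(cons(c, e), cons(c, a)), cons(cons(c, e), cons(c, a)), c), c, cons(pair(e, e), pair(e, e))), e)), a)  →  pair(cons(cons(e, m(pair(c, a), m(cons(cons(c, e), cons(c, a)), pair(a, pair(a, a)), c), c)), cons(e, m(cons(cons(c, e), cons(c, a)), a, c))), a)   [R4 at 1]
2. pair(cons(cons(e, m(pair(c, a), m(cons(cons(c, e), cons(c, a)), pair(a, pair(a, a)), c), c)), cons(e, m(cons(cons(c, e), cons(c, a)), a, c))), a)  →  pair(cons(cons(e, m(pair(c, a), pair(a, pair(a, a)), c)), cons(e, m(cons(cons(c, e), cons(c, a)), a, c))), a)   [R4 at 1.1.2.2]
3. pair(cons(cons(e, m(pair(c, a), pair(a, pair(a, a)), c)), cons(e, m(cons(cons(c, e), cons(c, a)), a, c))), a)  →  pair(cons(cons(e, a), cons(e, m(cons(cons(c, e), cons(c, a)), a, c))), a)   [R3 at 1.1.2]
4. pair(cons(cons(e, a), cons(e, m(cons(cons(c, e), cons(c, a)), a, c))), a)  →  pair(cons(cons(e, a), cons(e, a)), a)   [R4 at 1.2.2]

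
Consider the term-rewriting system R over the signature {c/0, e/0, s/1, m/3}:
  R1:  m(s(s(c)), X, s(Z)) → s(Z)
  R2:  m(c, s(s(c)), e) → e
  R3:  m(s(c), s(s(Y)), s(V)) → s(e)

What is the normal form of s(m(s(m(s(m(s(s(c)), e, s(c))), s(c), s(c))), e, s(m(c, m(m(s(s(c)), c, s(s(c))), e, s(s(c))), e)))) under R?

s(s(e))

1. s(m(s(m(s(m(s(s(c)), e, s(c))), s(c), s(c))), e, s(m(c, m(m(s(s(c)), c, s(s(c))), e, s(s(c))), e))))  →  s(m(s(m(s(s(c)), s(c), s(c))), e, s(m(c, m(m(s(s(c)), c, s(s(c))), e, s(s(c))), e))))   [R1 at 1.1.1.1.1]
2. s(m(s(m(s(s(c)), s(c), s(c))), e, s(m(c, m(m(s(s(c)), c, s(s(c))), e, s(s(c))), e))))  →  s(m(s(s(c)), e, s(m(c, m(m(s(s(c)), c, s(s(c))), e, s(s(c))), e))))   [R1 at 1.1.1]
3. s(m(s(s(c)), e, s(m(c, m(m(s(s(c)), c, s(s(c))), e, s(s(c))), e))))  →  s(s(m(c, m(m(s(s(c)), c, s(s(c))), e, s(s(c))), e)))   [R1 at 1]
4. s(s(m(c, m(m(s(s(c)), c, s(s(c))), e, s(s(c))), e)))  →  s(s(m(c, m(s(s(c)), e, s(s(c))), e)))   [R1 at 1.1.2.1]
5. s(s(m(c, m(s(s(c)), e, s(s(c))), e)))  →  s(s(m(c, s(s(c)), e)))   [R1 at 1.1.2]
6. s(s(m(c, s(s(c)), e)))  →  s(s(e))   [R2 at 1.1]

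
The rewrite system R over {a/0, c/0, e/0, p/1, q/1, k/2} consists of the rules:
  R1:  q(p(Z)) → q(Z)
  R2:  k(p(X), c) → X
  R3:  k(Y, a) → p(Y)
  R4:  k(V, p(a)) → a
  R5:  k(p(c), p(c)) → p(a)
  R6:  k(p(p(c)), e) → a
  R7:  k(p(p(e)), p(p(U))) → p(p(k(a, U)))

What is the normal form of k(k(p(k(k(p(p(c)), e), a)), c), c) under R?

1. k(k(p(k(k(p(p(c)), e), a)), c), c)  →  k(k(k(p(p(c)), e), a), c)   [R2 at 1]
2. k(k(k(p(p(c)), e), a), c)  →  k(p(k(p(p(c)), e)), c)   [R3 at 1]
3. k(p(k(p(p(c)), e)), c)  →  k(p(p(c)), e)   [R2 at ε]
4. k(p(p(c)), e)  →  a   [R6 at ε]

a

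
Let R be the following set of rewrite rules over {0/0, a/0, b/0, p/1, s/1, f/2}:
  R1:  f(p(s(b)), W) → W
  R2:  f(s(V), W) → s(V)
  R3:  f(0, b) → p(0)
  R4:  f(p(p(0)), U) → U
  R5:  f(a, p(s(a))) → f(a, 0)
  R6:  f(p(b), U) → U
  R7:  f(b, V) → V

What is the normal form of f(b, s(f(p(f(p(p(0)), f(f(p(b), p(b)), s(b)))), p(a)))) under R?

1. f(b, s(f(p(f(p(p(0)), f(f(p(b), p(b)), s(b)))), p(a))))  →  s(f(p(f(p(p(0)), f(f(p(b), p(b)), s(b)))), p(a)))   [R7 at ε]
2. s(f(p(f(p(p(0)), f(f(p(b), p(b)), s(b)))), p(a)))  →  s(f(p(f(f(p(b), p(b)), s(b))), p(a)))   [R4 at 1.1.1]
3. s(f(p(f(f(p(b), p(b)), s(b))), p(a)))  →  s(f(p(f(p(b), s(b))), p(a)))   [R6 at 1.1.1.1]
4. s(f(p(f(p(b), s(b))), p(a)))  →  s(f(p(s(b)), p(a)))   [R6 at 1.1.1]
5. s(f(p(s(b)), p(a)))  →  s(p(a))   [R1 at 1]

s(p(a))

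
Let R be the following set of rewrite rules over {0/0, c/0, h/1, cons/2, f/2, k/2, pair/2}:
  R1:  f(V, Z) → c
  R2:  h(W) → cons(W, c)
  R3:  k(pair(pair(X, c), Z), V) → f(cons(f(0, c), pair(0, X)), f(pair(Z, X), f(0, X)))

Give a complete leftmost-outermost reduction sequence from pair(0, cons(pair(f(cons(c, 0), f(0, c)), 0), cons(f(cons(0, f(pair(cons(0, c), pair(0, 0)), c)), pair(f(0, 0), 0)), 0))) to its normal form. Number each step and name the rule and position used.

pair(0, cons(pair(c, 0), cons(c, 0)))

1. pair(0, cons(pair(f(cons(c, 0), f(0, c)), 0), cons(f(cons(0, f(pair(cons(0, c), pair(0, 0)), c)), pair(f(0, 0), 0)), 0)))  →  pair(0, cons(pair(c, 0), cons(f(cons(0, f(pair(cons(0, c), pair(0, 0)), c)), pair(f(0, 0), 0)), 0)))   [R1 at 2.1.1]
2. pair(0, cons(pair(c, 0), cons(f(cons(0, f(pair(cons(0, c), pair(0, 0)), c)), pair(f(0, 0), 0)), 0)))  →  pair(0, cons(pair(c, 0), cons(c, 0)))   [R1 at 2.2.1]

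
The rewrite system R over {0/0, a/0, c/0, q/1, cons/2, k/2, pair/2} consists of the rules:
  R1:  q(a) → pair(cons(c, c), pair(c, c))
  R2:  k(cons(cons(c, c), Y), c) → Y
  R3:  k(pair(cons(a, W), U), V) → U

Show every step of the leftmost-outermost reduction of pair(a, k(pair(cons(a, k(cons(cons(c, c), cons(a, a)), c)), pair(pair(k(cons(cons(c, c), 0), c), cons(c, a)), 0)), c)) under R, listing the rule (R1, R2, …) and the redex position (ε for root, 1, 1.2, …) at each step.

pair(a, pair(pair(0, cons(c, a)), 0))

1. pair(a, k(pair(cons(a, k(cons(cons(c, c), cons(a, a)), c)), pair(pair(k(cons(cons(c, c), 0), c), cons(c, a)), 0)), c))  →  pair(a, pair(pair(k(cons(cons(c, c), 0), c), cons(c, a)), 0))   [R3 at 2]
2. pair(a, pair(pair(k(cons(cons(c, c), 0), c), cons(c, a)), 0))  →  pair(a, pair(pair(0, cons(c, a)), 0))   [R2 at 2.1.1]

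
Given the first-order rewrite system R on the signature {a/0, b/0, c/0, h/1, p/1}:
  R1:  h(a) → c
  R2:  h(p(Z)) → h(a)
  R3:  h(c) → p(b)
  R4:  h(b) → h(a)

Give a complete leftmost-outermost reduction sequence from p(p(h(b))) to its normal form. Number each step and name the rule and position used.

1. p(p(h(b)))  →  p(p(h(a)))   [R4 at 1.1]
2. p(p(h(a)))  →  p(p(c))   [R1 at 1.1]

p(p(c))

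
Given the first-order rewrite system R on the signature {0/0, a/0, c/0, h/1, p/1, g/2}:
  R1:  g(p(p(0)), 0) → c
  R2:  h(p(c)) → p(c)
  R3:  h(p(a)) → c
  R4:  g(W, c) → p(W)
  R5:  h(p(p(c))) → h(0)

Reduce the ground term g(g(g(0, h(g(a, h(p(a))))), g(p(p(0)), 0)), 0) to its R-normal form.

1. g(g(g(0, h(g(a, h(p(a))))), g(p(p(0)), 0)), 0)  →  g(g(g(0, h(g(a, c))), g(p(p(0)), 0)), 0)   [R3 at 1.1.2.1.2]
2. g(g(g(0, h(g(a, c))), g(p(p(0)), 0)), 0)  →  g(g(g(0, h(p(a))), g(p(p(0)), 0)), 0)   [R4 at 1.1.2.1]
3. g(g(g(0, h(p(a))), g(p(p(0)), 0)), 0)  →  g(g(g(0, c), g(p(p(0)), 0)), 0)   [R3 at 1.1.2]
4. g(g(g(0, c), g(p(p(0)), 0)), 0)  →  g(g(p(0), g(p(p(0)), 0)), 0)   [R4 at 1.1]
5. g(g(p(0), g(p(p(0)), 0)), 0)  →  g(g(p(0), c), 0)   [R1 at 1.2]
6. g(g(p(0), c), 0)  →  g(p(p(0)), 0)   [R4 at 1]
7. g(p(p(0)), 0)  →  c   [R1 at ε]

c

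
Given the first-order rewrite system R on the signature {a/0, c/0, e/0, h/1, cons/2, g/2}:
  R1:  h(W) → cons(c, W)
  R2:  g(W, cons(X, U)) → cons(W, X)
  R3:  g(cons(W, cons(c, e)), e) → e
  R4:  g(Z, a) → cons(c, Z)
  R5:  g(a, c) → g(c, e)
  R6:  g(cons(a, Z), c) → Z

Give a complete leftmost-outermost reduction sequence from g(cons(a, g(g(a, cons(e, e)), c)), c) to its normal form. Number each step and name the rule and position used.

e

1. g(cons(a, g(g(a, cons(e, e)), c)), c)  →  g(g(a, cons(e, e)), c)   [R6 at ε]
2. g(g(a, cons(e, e)), c)  →  g(cons(a, e), c)   [R2 at 1]
3. g(cons(a, e), c)  →  e   [R6 at ε]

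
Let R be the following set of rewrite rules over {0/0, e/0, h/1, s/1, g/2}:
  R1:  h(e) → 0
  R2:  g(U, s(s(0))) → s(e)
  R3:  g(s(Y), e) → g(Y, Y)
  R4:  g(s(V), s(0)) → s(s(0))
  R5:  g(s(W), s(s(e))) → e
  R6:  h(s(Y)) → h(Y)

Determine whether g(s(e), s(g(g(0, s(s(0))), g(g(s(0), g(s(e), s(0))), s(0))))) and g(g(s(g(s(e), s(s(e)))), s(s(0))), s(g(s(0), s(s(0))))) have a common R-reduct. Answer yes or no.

Reduce t₁ = g(s(e), s(g(g(0, s(s(0))), g(g(s(0), g(s(e), s(0))), s(0))))):
1. g(s(e), s(g(g(0, s(s(0))), g(g(s(0), g(s(e), s(0))), s(0)))))  →  g(s(e), s(g(s(e), g(g(s(0), g(s(e), s(0))), s(0)))))   [R2 at 2.1.1]
2. g(s(e), s(g(s(e), g(g(s(0), g(s(e), s(0))), s(0)))))  →  g(s(e), s(g(s(e), g(g(s(0), s(s(0))), s(0)))))   [R4 at 2.1.2.1.2]
3. g(s(e), s(g(s(e), g(g(s(0), s(s(0))), s(0)))))  →  g(s(e), s(g(s(e), g(s(e), s(0)))))   [R2 at 2.1.2.1]
4. g(s(e), s(g(s(e), g(s(e), s(0)))))  →  g(s(e), s(g(s(e), s(s(0)))))   [R4 at 2.1.2]
5. g(s(e), s(g(s(e), s(s(0)))))  →  g(s(e), s(s(e)))   [R2 at 2.1]
6. g(s(e), s(s(e)))  →  e   [R5 at ε]

Reduce t₂ = g(g(s(g(s(e), s(s(e)))), s(s(0))), s(g(s(0), s(s(0))))):
1. g(g(s(g(s(e), s(s(e)))), s(s(0))), s(g(s(0), s(s(0)))))  →  g(s(e), s(g(s(0), s(s(0)))))   [R2 at 1]
2. g(s(e), s(g(s(0), s(s(0)))))  →  g(s(e), s(s(e)))   [R2 at 2.1]
3. g(s(e), s(s(e)))  →  e   [R5 at ε]

yes — NF(t₁) = e, NF(t₂) = e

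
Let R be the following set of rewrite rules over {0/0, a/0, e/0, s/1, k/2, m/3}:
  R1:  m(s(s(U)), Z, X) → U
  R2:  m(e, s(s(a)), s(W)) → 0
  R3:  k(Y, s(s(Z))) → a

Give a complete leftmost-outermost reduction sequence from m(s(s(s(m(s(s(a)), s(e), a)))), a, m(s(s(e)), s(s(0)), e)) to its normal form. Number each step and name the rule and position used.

1. m(s(s(s(m(s(s(a)), s(e), a)))), a, m(s(s(e)), s(s(0)), e))  →  s(m(s(s(a)), s(e), a))   [R1 at ε]
2. s(m(s(s(a)), s(e), a))  →  s(a)   [R1 at 1]

s(a)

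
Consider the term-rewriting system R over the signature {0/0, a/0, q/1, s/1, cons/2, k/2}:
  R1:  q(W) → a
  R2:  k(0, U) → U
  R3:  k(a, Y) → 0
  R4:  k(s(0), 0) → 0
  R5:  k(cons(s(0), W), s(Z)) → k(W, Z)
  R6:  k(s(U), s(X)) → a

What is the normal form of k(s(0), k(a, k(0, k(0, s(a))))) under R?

0

1. k(s(0), k(a, k(0, k(0, s(a)))))  →  k(s(0), 0)   [R3 at 2]
2. k(s(0), 0)  →  0   [R4 at ε]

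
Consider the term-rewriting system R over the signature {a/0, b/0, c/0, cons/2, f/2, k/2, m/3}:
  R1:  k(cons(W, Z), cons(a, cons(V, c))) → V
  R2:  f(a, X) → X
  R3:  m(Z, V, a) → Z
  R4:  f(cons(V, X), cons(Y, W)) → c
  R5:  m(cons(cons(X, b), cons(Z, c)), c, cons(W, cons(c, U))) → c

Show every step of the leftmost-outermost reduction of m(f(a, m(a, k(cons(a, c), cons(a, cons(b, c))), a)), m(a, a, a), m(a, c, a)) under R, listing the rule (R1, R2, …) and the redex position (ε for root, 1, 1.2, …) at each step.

1. m(f(a, m(a, k(cons(a, c), cons(a, cons(b, c))), a)), m(a, a, a), m(a, c, a))  →  m(m(a, k(cons(a, c), cons(a, cons(b, c))), a), m(a, a, a), m(a, c, a))   [R2 at 1]
2. m(m(a, k(cons(a, c), cons(a, cons(b, c))), a), m(a, a, a), m(a, c, a))  →  m(a, m(a, a, a), m(a, c, a))   [R3 at 1]
3. m(a, m(a, a, a), m(a, c, a))  →  m(a, a, m(a, c, a))   [R3 at 2]
4. m(a, a, m(a, c, a))  →  m(a, a, a)   [R3 at 3]
5. m(a, a, a)  →  a   [R3 at ε]

a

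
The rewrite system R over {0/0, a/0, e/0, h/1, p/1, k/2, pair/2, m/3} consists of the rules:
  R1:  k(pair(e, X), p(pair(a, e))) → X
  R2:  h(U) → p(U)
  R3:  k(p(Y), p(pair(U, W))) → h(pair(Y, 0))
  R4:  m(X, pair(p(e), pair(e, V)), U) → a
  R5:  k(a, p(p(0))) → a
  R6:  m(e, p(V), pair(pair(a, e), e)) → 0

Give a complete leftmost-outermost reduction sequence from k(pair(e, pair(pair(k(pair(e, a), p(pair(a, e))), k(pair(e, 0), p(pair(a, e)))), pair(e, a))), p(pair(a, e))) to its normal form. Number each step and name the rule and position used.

1. k(pair(e, pair(pair(k(pair(e, a), p(pair(a, e))), k(pair(e, 0), p(pair(a, e)))), pair(e, a))), p(pair(a, e)))  →  pair(pair(k(pair(e, a), p(pair(a, e))), k(pair(e, 0), p(pair(a, e)))), pair(e, a))   [R1 at ε]
2. pair(pair(k(pair(e, a), p(pair(a, e))), k(pair(e, 0), p(pair(a, e)))), pair(e, a))  →  pair(pair(a, k(pair(e, 0), p(pair(a, e)))), pair(e, a))   [R1 at 1.1]
3. pair(pair(a, k(pair(e, 0), p(pair(a, e)))), pair(e, a))  →  pair(pair(a, 0), pair(e, a))   [R1 at 1.2]

pair(pair(a, 0), pair(e, a))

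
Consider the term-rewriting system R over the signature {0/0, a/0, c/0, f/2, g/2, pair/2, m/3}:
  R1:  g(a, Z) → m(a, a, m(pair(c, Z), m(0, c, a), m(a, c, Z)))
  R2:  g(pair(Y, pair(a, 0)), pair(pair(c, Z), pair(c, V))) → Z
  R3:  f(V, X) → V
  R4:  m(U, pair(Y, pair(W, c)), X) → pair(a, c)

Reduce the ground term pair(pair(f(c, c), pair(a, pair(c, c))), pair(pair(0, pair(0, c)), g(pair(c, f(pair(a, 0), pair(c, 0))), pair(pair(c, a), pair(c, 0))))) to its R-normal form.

1. pair(pair(f(c, c), pair(a, pair(c, c))), pair(pair(0, pair(0, c)), g(pair(c, f(pair(a, 0), pair(c, 0))), pair(pair(c, a), pair(c, 0)))))  →  pair(pair(c, pair(a, pair(c, c))), pair(pair(0, pair(0, c)), g(pair(c, f(pair(a, 0), pair(c, 0))), pair(pair(c, a), pair(c, 0)))))   [R3 at 1.1]
2. pair(pair(c, pair(a, pair(c, c))), pair(pair(0, pair(0, c)), g(pair(c, f(pair(a, 0), pair(c, 0))), pair(pair(c, a), pair(c, 0)))))  →  pair(pair(c, pair(a, pair(c, c))), pair(pair(0, pair(0, c)), g(pair(c, pair(a, 0)), pair(pair(c, a), pair(c, 0)))))   [R3 at 2.2.1.2]
3. pair(pair(c, pair(a, pair(c, c))), pair(pair(0, pair(0, c)), g(pair(c, pair(a, 0)), pair(pair(c, a), pair(c, 0)))))  →  pair(pair(c, pair(a, pair(c, c))), pair(pair(0, pair(0, c)), a))   [R2 at 2.2]

pair(pair(c, pair(a, pair(c, c))), pair(pair(0, pair(0, c)), a))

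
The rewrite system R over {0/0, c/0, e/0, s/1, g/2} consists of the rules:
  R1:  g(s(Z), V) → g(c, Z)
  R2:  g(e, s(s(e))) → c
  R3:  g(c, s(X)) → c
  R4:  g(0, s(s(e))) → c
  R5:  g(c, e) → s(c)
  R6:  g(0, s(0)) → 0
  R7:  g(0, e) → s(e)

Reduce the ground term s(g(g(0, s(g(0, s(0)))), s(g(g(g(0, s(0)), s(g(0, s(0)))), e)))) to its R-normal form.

1. s(g(g(0, s(g(0, s(0)))), s(g(g(g(0, s(0)), s(g(0, s(0)))), e))))  →  s(g(g(0, s(0)), s(g(g(g(0, s(0)), s(g(0, s(0)))), e))))   [R6 at 1.1.2.1]
2. s(g(g(0, s(0)), s(g(g(g(0, s(0)), s(g(0, s(0)))), e))))  →  s(g(0, s(g(g(g(0, s(0)), s(g(0, s(0)))), e))))   [R6 at 1.1]
3. s(g(0, s(g(g(g(0, s(0)), s(g(0, s(0)))), e))))  →  s(g(0, s(g(g(0, s(g(0, s(0)))), e))))   [R6 at 1.2.1.1.1]
4. s(g(0, s(g(g(0, s(g(0, s(0)))), e))))  →  s(g(0, s(g(g(0, s(0)), e))))   [R6 at 1.2.1.1.2.1]
5. s(g(0, s(g(g(0, s(0)), e))))  →  s(g(0, s(g(0, e))))   [R6 at 1.2.1.1]
6. s(g(0, s(g(0, e))))  →  s(g(0, s(s(e))))   [R7 at 1.2.1]
7. s(g(0, s(s(e))))  →  s(c)   [R4 at 1]

s(c)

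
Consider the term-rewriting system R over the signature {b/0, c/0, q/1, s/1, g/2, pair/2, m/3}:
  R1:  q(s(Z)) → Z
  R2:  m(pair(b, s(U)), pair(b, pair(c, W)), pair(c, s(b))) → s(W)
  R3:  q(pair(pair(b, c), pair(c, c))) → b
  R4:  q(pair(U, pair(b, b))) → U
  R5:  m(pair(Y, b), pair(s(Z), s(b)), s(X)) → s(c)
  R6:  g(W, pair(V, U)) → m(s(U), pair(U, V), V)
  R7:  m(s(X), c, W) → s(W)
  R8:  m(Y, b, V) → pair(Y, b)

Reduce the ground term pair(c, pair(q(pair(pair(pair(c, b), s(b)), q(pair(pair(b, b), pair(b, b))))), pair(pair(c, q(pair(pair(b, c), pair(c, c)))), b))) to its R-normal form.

1. pair(c, pair(q(pair(pair(pair(c, b), s(b)), q(pair(pair(b, b), pair(b, b))))), pair(pair(c, q(pair(pair(b, c), pair(c, c)))), b)))  →  pair(c, pair(q(pair(pair(pair(c, b), s(b)), pair(b, b))), pair(pair(c, q(pair(pair(b, c), pair(c, c)))), b)))   [R4 at 2.1.1.2]
2. pair(c, pair(q(pair(pair(pair(c, b), s(b)), pair(b, b))), pair(pair(c, q(pair(pair(b, c), pair(c, c)))), b)))  →  pair(c, pair(pair(pair(c, b), s(b)), pair(pair(c, q(pair(pair(b, c), pair(c, c)))), b)))   [R4 at 2.1]
3. pair(c, pair(pair(pair(c, b), s(b)), pair(pair(c, q(pair(pair(b, c), pair(c, c)))), b)))  →  pair(c, pair(pair(pair(c, b), s(b)), pair(pair(c, b), b)))   [R3 at 2.2.1.2]

pair(c, pair(pair(pair(c, b), s(b)), pair(pair(c, b), b)))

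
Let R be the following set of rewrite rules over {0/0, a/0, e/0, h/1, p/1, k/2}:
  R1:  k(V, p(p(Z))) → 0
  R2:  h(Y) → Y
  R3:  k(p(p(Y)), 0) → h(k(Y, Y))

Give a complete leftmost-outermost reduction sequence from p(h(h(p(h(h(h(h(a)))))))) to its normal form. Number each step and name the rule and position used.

1. p(h(h(p(h(h(h(h(a))))))))  →  p(h(p(h(h(h(h(a)))))))   [R2 at 1]
2. p(h(p(h(h(h(h(a)))))))  →  p(p(h(h(h(h(a))))))   [R2 at 1]
3. p(p(h(h(h(h(a))))))  →  p(p(h(h(h(a)))))   [R2 at 1.1]
4. p(p(h(h(h(a)))))  →  p(p(h(h(a))))   [R2 at 1.1]
5. p(p(h(h(a))))  →  p(p(h(a)))   [R2 at 1.1]
6. p(p(h(a)))  →  p(p(a))   [R2 at 1.1]

p(p(a))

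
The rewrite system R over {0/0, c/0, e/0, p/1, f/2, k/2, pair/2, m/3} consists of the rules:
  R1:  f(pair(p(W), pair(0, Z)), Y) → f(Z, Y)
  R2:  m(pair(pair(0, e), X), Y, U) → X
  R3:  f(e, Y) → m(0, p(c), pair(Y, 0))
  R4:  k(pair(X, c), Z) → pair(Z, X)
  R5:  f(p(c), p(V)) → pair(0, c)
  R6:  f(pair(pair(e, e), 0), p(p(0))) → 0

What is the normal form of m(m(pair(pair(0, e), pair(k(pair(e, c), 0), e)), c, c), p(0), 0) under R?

1. m(m(pair(pair(0, e), pair(k(pair(e, c), 0), e)), c, c), p(0), 0)  →  m(pair(k(pair(e, c), 0), e), p(0), 0)   [R2 at 1]
2. m(pair(k(pair(e, c), 0), e), p(0), 0)  →  m(pair(pair(0, e), e), p(0), 0)   [R4 at 1.1]
3. m(pair(pair(0, e), e), p(0), 0)  →  e   [R2 at ε]

e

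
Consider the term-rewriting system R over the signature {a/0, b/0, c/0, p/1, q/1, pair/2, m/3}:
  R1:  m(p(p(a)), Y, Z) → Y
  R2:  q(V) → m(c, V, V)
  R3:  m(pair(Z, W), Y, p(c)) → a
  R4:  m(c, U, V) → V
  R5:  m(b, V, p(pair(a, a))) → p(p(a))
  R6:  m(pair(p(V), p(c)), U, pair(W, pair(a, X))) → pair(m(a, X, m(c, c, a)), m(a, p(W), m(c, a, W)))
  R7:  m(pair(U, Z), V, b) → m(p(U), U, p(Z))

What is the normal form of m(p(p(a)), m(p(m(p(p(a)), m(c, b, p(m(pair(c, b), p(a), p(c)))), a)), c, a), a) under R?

c

1. m(p(p(a)), m(p(m(p(p(a)), m(c, b, p(m(pair(c, b), p(a), p(c)))), a)), c, a), a)  →  m(p(m(p(p(a)), m(c, b, p(m(pair(c, b), p(a), p(c)))), a)), c, a)   [R1 at ε]
2. m(p(m(p(p(a)), m(c, b, p(m(pair(c, b), p(a), p(c)))), a)), c, a)  →  m(p(m(c, b, p(m(pair(c, b), p(a), p(c))))), c, a)   [R1 at 1.1]
3. m(p(m(c, b, p(m(pair(c, b), p(a), p(c))))), c, a)  →  m(p(p(m(pair(c, b), p(a), p(c)))), c, a)   [R4 at 1.1]
4. m(p(p(m(pair(c, b), p(a), p(c)))), c, a)  →  m(p(p(a)), c, a)   [R3 at 1.1.1]
5. m(p(p(a)), c, a)  →  c   [R1 at ε]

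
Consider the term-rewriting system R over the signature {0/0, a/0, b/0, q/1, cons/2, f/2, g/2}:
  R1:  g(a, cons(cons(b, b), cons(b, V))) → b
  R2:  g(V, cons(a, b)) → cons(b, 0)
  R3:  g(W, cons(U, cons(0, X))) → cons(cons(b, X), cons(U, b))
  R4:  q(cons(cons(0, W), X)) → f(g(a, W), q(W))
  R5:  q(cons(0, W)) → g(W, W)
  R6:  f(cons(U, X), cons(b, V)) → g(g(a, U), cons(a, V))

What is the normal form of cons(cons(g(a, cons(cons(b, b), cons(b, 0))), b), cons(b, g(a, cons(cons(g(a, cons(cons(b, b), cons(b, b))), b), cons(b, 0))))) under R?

1. cons(cons(g(a, cons(cons(b, b), cons(b, 0))), b), cons(b, g(a, cons(cons(g(a, cons(cons(b, b), cons(b, b))), b), cons(b, 0)))))  →  cons(cons(b, b), cons(b, g(a, cons(cons(g(a, cons(cons(b, b), cons(b, b))), b), cons(b, 0)))))   [R1 at 1.1]
2. cons(cons(b, b), cons(b, g(a, cons(cons(g(a, cons(cons(b, b), cons(b, b))), b), cons(b, 0)))))  →  cons(cons(b, b), cons(b, g(a, cons(cons(b, b), cons(b, 0)))))   [R1 at 2.2.2.1.1]
3. cons(cons(b, b), cons(b, g(a, cons(cons(b, b), cons(b, 0)))))  →  cons(cons(b, b), cons(b, b))   [R1 at 2.2]

cons(cons(b, b), cons(b, b))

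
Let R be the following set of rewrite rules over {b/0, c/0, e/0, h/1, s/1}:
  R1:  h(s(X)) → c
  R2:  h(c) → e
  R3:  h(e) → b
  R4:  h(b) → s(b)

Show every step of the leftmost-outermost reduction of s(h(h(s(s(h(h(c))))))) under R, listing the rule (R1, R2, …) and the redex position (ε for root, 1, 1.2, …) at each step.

1. s(h(h(s(s(h(h(c)))))))  →  s(h(c))   [R1 at 1.1]
2. s(h(c))  →  s(e)   [R2 at 1]

s(e)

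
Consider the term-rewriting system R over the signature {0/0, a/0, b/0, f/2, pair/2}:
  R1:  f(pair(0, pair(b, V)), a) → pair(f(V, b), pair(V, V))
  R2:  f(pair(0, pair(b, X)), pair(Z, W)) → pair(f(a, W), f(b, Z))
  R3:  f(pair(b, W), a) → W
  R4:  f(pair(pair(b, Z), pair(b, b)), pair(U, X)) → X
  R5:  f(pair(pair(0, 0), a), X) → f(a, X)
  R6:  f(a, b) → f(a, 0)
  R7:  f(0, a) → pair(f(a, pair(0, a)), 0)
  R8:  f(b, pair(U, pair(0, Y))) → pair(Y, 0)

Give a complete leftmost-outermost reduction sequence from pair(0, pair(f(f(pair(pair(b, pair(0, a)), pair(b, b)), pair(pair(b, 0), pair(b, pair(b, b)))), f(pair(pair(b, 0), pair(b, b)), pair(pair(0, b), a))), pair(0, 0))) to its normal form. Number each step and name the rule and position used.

pair(0, pair(pair(b, b), pair(0, 0)))

1. pair(0, pair(f(f(pair(pair(b, pair(0, a)), pair(b, b)), pair(pair(b, 0), pair(b, pair(b, b)))), f(pair(pair(b, 0), pair(b, b)), pair(pair(0, b), a))), pair(0, 0)))  →  pair(0, pair(f(pair(b, pair(b, b)), f(pair(pair(b, 0), pair(b, b)), pair(pair(0, b), a))), pair(0, 0)))   [R4 at 2.1.1]
2. pair(0, pair(f(pair(b, pair(b, b)), f(pair(pair(b, 0), pair(b, b)), pair(pair(0, b), a))), pair(0, 0)))  →  pair(0, pair(f(pair(b, pair(b, b)), a), pair(0, 0)))   [R4 at 2.1.2]
3. pair(0, pair(f(pair(b, pair(b, b)), a), pair(0, 0)))  →  pair(0, pair(pair(b, b), pair(0, 0)))   [R3 at 2.1]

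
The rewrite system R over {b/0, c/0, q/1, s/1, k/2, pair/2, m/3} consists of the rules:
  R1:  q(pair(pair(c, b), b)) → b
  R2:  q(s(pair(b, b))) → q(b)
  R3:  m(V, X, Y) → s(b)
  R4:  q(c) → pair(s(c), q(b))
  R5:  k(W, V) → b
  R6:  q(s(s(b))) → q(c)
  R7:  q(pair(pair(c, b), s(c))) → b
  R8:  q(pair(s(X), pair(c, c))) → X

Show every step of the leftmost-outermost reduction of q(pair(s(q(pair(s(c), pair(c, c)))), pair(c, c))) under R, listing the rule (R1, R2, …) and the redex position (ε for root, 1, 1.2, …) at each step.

1. q(pair(s(q(pair(s(c), pair(c, c)))), pair(c, c)))  →  q(pair(s(c), pair(c, c)))   [R8 at ε]
2. q(pair(s(c), pair(c, c)))  →  c   [R8 at ε]

c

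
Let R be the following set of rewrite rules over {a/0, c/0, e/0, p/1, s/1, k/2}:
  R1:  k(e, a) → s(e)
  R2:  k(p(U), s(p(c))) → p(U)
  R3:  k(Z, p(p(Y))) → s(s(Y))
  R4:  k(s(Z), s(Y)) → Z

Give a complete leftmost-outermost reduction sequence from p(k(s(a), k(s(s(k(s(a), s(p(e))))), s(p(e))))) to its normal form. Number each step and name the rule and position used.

1. p(k(s(a), k(s(s(k(s(a), s(p(e))))), s(p(e)))))  →  p(k(s(a), s(k(s(a), s(p(e))))))   [R4 at 1.2]
2. p(k(s(a), s(k(s(a), s(p(e))))))  →  p(a)   [R4 at 1]

p(a)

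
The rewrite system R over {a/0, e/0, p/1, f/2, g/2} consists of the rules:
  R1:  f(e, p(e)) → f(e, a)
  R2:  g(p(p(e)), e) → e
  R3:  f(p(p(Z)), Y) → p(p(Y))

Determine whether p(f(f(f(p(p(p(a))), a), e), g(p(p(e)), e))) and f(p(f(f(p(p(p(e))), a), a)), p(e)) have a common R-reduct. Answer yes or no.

yes — NF(t₁) = p(p(p(e))), NF(t₂) = p(p(p(e)))

Reduce t₁ = p(f(f(f(p(p(p(a))), a), e), g(p(p(e)), e))):
1. p(f(f(f(p(p(p(a))), a), e), g(p(p(e)), e)))  →  p(f(f(p(p(a)), e), g(p(p(e)), e)))   [R3 at 1.1.1]
2. p(f(f(p(p(a)), e), g(p(p(e)), e)))  →  p(f(p(p(e)), g(p(p(e)), e)))   [R3 at 1.1]
3. p(f(p(p(e)), g(p(p(e)), e)))  →  p(p(p(g(p(p(e)), e))))   [R3 at 1]
4. p(p(p(g(p(p(e)), e))))  →  p(p(p(e)))   [R2 at 1.1.1]

Reduce t₂ = f(p(f(f(p(p(p(e))), a), a)), p(e)):
1. f(p(f(f(p(p(p(e))), a), a)), p(e))  →  f(p(f(p(p(a)), a)), p(e))   [R3 at 1.1.1]
2. f(p(f(p(p(a)), a)), p(e))  →  f(p(p(p(a))), p(e))   [R3 at 1.1]
3. f(p(p(p(a))), p(e))  →  p(p(p(e)))   [R3 at ε]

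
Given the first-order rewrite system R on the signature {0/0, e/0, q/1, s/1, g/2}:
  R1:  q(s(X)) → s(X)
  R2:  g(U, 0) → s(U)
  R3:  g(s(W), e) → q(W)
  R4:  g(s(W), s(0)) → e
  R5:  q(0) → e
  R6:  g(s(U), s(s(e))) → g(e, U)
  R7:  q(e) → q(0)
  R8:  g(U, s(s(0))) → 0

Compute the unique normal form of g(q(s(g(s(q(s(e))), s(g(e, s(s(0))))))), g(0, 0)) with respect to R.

e

1. g(q(s(g(s(q(s(e))), s(g(e, s(s(0))))))), g(0, 0))  →  g(s(g(s(q(s(e))), s(g(e, s(s(0)))))), g(0, 0))   [R1 at 1]
2. g(s(g(s(q(s(e))), s(g(e, s(s(0)))))), g(0, 0))  →  g(s(g(s(s(e)), s(g(e, s(s(0)))))), g(0, 0))   [R1 at 1.1.1.1]
3. g(s(g(s(s(e)), s(g(e, s(s(0)))))), g(0, 0))  →  g(s(g(s(s(e)), s(0))), g(0, 0))   [R8 at 1.1.2.1]
4. g(s(g(s(s(e)), s(0))), g(0, 0))  →  g(s(e), g(0, 0))   [R4 at 1.1]
5. g(s(e), g(0, 0))  →  g(s(e), s(0))   [R2 at 2]
6. g(s(e), s(0))  →  e   [R4 at ε]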